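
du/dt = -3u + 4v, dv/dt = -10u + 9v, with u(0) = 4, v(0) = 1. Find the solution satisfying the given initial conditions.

u(t) = -10e^(3t)sin(2t) + 4e^(3t)cos(2t), v(t) = -17e^(3t)sin(2t) + e^(3t)cos(2t)

Coefficient matrix A = [[-3, 4], [-10, 9]].
Characteristic polynomial det(A - λI) = λ^2 - 6λ + 13 = 0.
Eigenvalues λ = 3 ± 2i (complex conjugate pair).
For λ=3+2i: an eigenvector is (-1,-2) - i(-1,-1) = (-1 + i, -2 + i).
A real fundamental pair from Re and Im of e^((3+2i)t)v: X_1 = e^(3t)(cos(2t)·(-1,-2) + sin(2t)·(-1,-1)), X_2 = e^(3t)(sin(2t)·(-1,-2) - cos(2t)·(-1,-1)).
General solution: K_1X_1 + K_2X_2.
Applying u(0)=4, v(0)=1 gives K_1=3, K_2=7.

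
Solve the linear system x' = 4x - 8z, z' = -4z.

x(t) = -C_1e^(4t) + C_2e^(-4t), z(t) = C_2e^(-4t)

Coefficient matrix A = [[4, -8], [0, -4]].
Characteristic polynomial det(A - λI) = λ^2 - 16 = 0.
Eigenvalues λ = 4, -4.
For λ=4: (A-λI) row 1 is [0, -8], so an eigenvector is (-1, 0).
For λ=-4: (A-λI) row 1 is [8, -8], so an eigenvector is (1, 1).
General solution: C_1e^(4t)(-1,0) + C_2e^(-4t)(1,1).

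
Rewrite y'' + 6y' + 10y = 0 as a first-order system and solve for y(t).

Let x_1 = y, x_2 = y'. Then x_1' = x_2 and x_2' = -10x_1 - 6x_2.
A = [[0,1],[-10,-6]]; det(A-λI) = λ^2 + 6λ + 10.
Eigenvalues λ = -3 ± i.

y(t) = K_1e^(-3t)cos(t) + K_2e^(-3t)sin(t)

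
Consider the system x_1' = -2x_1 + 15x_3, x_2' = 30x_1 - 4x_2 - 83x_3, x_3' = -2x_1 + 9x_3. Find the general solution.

Coefficient matrix A = [[-2, 0, 15], [30, -4, -83], [-2, 0, 9]].
det(A - λI) = 0 gives eigenvalues λ = 4, -4, 3.
For λ=4: eigenvector (-5,2,-2).
For λ=-4: eigenvector (0,1,0).
For λ=3: eigenvector (3,1,1).
General solution: K_1e^(4t)(-5,2,-2) + K_2e^(-4t)(0,1,0) + K_3e^(3t)(3,1,1).

x_1(t) = -5K_1e^(4t) + 3K_3e^(3t), x_2(t) = 2K_1e^(4t) + K_2e^(-4t) + K_3e^(3t), x_3(t) = -2K_1e^(4t) + K_3e^(3t)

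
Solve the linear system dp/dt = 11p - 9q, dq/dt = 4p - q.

Coefficient matrix A = [[11, -9], [4, -1]].
Characteristic polynomial det(A - λI) = λ^2 - 10λ + 25 = 0.
Single eigenvalue λ = 5 with algebraic multiplicity 2.
Eigenvector v = (-3,-2); generalized eigenvector w with (A-λI)w=v is (1,1).
General solution: e^(5t)[c_1·v + c_2·(t·v + w)].

p(t) = -3c_1e^(5t) - 3c_2te^(5t) + c_2e^(5t), q(t) = -2c_1e^(5t) - 2c_2te^(5t) + c_2e^(5t)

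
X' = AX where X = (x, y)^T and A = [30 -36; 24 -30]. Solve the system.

Coefficient matrix A = [[30, -36], [24, -30]].
Characteristic polynomial det(A - λI) = λ^2 - 36 = 0.
Eigenvalues λ = -6, 6.
For λ=-6: (A-λI) row 1 is [36, -36], so an eigenvector is (1, 1).
For λ=6: (A-λI) row 1 is [24, -36], so an eigenvector is (-3, -2).
General solution: c_1e^(-6t)(1,1) + c_2e^(6t)(-3,-2).

x(t) = c_1e^(-6t) - 3c_2e^(6t), y(t) = c_1e^(-6t) - 2c_2e^(6t)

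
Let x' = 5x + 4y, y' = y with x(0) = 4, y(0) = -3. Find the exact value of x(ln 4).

A = [[5,4],[0,1]]; eigenvalues λ = 5, 1.
Eigenvectors: (-1,0) for λ=5, (-1,1) for λ=1.
From the initial condition, c_1 = -1, c_2 = -3.
x(ln 4) = (-1)(4^5)(-1) + (-3)(4^1)(-1) = 1036.

1036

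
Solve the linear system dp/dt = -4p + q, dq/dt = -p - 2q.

Coefficient matrix A = [[-4, 1], [-1, -2]].
Characteristic polynomial det(A - λI) = λ^2 + 6λ + 9 = 0.
Single eigenvalue λ = -3 with algebraic multiplicity 2.
Eigenvector v = (1,1); generalized eigenvector w with (A-λI)w=v is (-1,0).
General solution: e^(-3t)[c_1·v + c_2·(t·v + w)].

p(t) = c_1e^(-3t) + c_2te^(-3t) - c_2e^(-3t), q(t) = c_1e^(-3t) + c_2te^(-3t)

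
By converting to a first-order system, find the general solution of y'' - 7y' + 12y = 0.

Let x_1 = y, x_2 = y'. Then x_1' = x_2 and x_2' = -12x_1 + 7x_2.
A = [[0,1],[-12,7]]; det(A-λI) = λ^2 - 7λ + 12.
Eigenvalues λ = 4, 3 with eigenvectors (1,4), (1,3).

y(t) = c_1e^(4t) + c_2e^(3t)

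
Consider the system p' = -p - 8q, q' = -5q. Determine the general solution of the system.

p(t) = 2K_1e^(-5t) - K_2e^(-t), q(t) = K_1e^(-5t)

Coefficient matrix A = [[-1, -8], [0, -5]].
Characteristic polynomial det(A - λI) = λ^2 + 6λ + 5 = 0.
Eigenvalues λ = -5, -1.
For λ=-5: (A-λI) row 1 is [4, -8], so an eigenvector is (2, 1).
For λ=-1: (A-λI) row 1 is [0, -8], so an eigenvector is (-1, 0).
General solution: K_1e^(-5t)(2,1) + K_2e^(-t)(-1,0).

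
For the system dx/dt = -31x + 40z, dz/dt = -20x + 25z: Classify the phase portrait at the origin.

stable spiral

A = [[-31,40],[-20,25]]; det(A-λI) = λ^2 + 6λ + 25.
λ = -3 ± 4i: negative real part.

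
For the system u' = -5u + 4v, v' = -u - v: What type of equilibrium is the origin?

A = [[-5,4],[-1,-1]]; det(A-λI) = λ^2 + 6λ + 9.
repeated λ = -3 with a single eigenvector.

stable improper node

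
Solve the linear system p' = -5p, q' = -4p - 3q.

p(t) = -K_1e^(-5t), q(t) = -2K_1e^(-5t) + K_2e^(-3t)

Coefficient matrix A = [[-5, 0], [-4, -3]].
Characteristic polynomial det(A - λI) = λ^2 + 8λ + 15 = 0.
Eigenvalues λ = -5, -3.
For λ=-5: (A-λI) row 2 is [-4, 2], so an eigenvector is (-1, -2).
For λ=-3: (A-λI) row 1 is [-2, 0], so an eigenvector is (0, 1).
General solution: K_1e^(-5t)(-1,-2) + K_2e^(-3t)(0,1).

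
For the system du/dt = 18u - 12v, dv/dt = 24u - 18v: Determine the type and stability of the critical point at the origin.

saddle

A = [[18,-12],[24,-18]]; det(A-λI) = λ^2 - 36.
λ = -6, 6: opposite signs.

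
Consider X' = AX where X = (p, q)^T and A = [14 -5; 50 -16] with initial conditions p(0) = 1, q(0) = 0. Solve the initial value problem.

Coefficient matrix A = [[14, -5], [50, -16]].
Characteristic polynomial det(A - λI) = λ^2 + 2λ + 26 = 0.
Eigenvalues λ = -1 ± 5i (complex conjugate pair).
For λ=-1+5i: an eigenvector is (0,1) - i(-1,-3) = (0 + i, 1 + 3i).
A real fundamental pair from Re and Im of e^((-1+5i)t)v: X_1 = e^(-t)(cos(5t)·(0,1) + sin(5t)·(-1,-3)), X_2 = e^(-t)(sin(5t)·(0,1) - cos(5t)·(-1,-3)).
General solution: K_1X_1 + K_2X_2.
Applying p(0)=1, q(0)=0 gives K_1=-3, K_2=1.

p(t) = 3e^(-t)sin(5t) + e^(-t)cos(5t), q(t) = 10e^(-t)sin(5t)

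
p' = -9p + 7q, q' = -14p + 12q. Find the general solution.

Coefficient matrix A = [[-9, 7], [-14, 12]].
Characteristic polynomial det(A - λI) = λ^2 - 3λ - 10 = 0.
Eigenvalues λ = -2, 5.
For λ=-2: (A-λI) row 1 is [-7, 7], so an eigenvector is (-1, -1).
For λ=5: (A-λI) row 1 is [-14, 7], so an eigenvector is (-1, -2).
General solution: K_1e^(-2t)(-1,-1) + K_2e^(5t)(-1,-2).

p(t) = -K_1e^(-2t) - K_2e^(5t), q(t) = -K_1e^(-2t) - 2K_2e^(5t)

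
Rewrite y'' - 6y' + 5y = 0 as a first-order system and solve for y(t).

Let x_1 = y, x_2 = y'. Then x_1' = x_2 and x_2' = -5x_1 + 6x_2.
A = [[0,1],[-5,6]]; det(A-λI) = λ^2 - 6λ + 5.
Eigenvalues λ = 1, 5 with eigenvectors (1,1), (1,5).

y(t) = c_1e^(t) + c_2e^(5t)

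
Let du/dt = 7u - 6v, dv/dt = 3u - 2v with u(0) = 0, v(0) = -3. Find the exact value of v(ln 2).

36

A = [[7,-6],[3,-2]]; eigenvalues λ = 4, 1.
Eigenvectors: (2,1) for λ=4, (1,1) for λ=1.
From the initial condition, c_1 = 3, c_2 = -6.
v(ln 2) = (3)(2^4)(1) + (-6)(2^1)(1) = 36.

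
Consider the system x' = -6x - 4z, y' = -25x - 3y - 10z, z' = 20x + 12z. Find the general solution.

x(t) = c_1e^(2t) - 2c_2e^(4t), y(t) = -c_1e^(2t) + c_3e^(-3t), z(t) = -2c_1e^(2t) + 5c_2e^(4t)

Coefficient matrix A = [[-6, 0, -4], [-25, -3, -10], [20, 0, 12]].
det(A - λI) = 0 gives eigenvalues λ = 2, 4, -3.
For λ=2: eigenvector (1,-1,-2).
For λ=4: eigenvector (-2,0,5).
For λ=-3: eigenvector (0,1,0).
General solution: c_1e^(2t)(1,-1,-2) + c_2e^(4t)(-2,0,5) + c_3e^(-3t)(0,1,0).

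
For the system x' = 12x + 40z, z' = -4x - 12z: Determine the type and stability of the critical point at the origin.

A = [[12,40],[-4,-12]]; det(A-λI) = λ^2 + 16.
λ = 0 ± 4i: zero real part.

center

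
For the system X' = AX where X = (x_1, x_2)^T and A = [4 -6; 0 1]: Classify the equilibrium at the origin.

A = [[4,-6],[0,1]]; det(A-λI) = λ^2 - 5λ + 4.
λ = 1, 4: both positive.

unstable node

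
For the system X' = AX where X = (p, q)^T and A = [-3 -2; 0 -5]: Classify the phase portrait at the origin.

stable node

A = [[-3,-2],[0,-5]]; det(A-λI) = λ^2 + 8λ + 15.
λ = -5, -3: both negative.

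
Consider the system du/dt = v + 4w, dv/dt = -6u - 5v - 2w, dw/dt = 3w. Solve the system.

u(t) = C_1e^(-2t) - C_2e^(-3t) + C_3e^(3t), v(t) = -2C_1e^(-2t) + 3C_2e^(-3t) - C_3e^(3t), w(t) = C_3e^(3t)

Coefficient matrix A = [[0, 1, 4], [-6, -5, -2], [0, 0, 3]].
det(A - λI) = 0 gives eigenvalues λ = -2, -3, 3.
For λ=-2: eigenvector (1,-2,0).
For λ=-3: eigenvector (-1,3,0).
For λ=3: eigenvector (1,-1,1).
General solution: C_1e^(-2t)(1,-2,0) + C_2e^(-3t)(-1,3,0) + C_3e^(3t)(1,-1,1).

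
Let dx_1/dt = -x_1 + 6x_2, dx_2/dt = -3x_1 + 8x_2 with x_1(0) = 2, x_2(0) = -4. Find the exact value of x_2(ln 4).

A = [[-1,6],[-3,8]]; eigenvalues λ = 5, 2.
Eigenvectors: (1,1) for λ=5, (-2,-1) for λ=2.
From the initial condition, c_1 = -10, c_2 = -6.
x_2(ln 4) = (-10)(4^5)(1) + (-6)(4^2)(-1) = -10144.

-10144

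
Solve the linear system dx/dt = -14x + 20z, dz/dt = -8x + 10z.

x(t) = -c_1e^(-2t)sin(4t) + 2c_1e^(-2t)cos(4t) + 2c_2e^(-2t)sin(4t) + c_2e^(-2t)cos(4t), z(t) = -c_1e^(-2t)sin(4t) + c_1e^(-2t)cos(4t) + c_2e^(-2t)sin(4t) + c_2e^(-2t)cos(4t)

Coefficient matrix A = [[-14, 20], [-8, 10]].
Characteristic polynomial det(A - λI) = λ^2 + 4λ + 20 = 0.
Eigenvalues λ = -2 ± 4i (complex conjugate pair).
For λ=-2+4i: an eigenvector is (2,1) - i(-1,-1) = (2 + i, 1 + i).
A real fundamental pair from Re and Im of e^((-2+4i)t)v: X_1 = e^(-2t)(cos(4t)·(2,1) + sin(4t)·(-1,-1)), X_2 = e^(-2t)(sin(4t)·(2,1) - cos(4t)·(-1,-1)).
General solution: c_1X_1 + c_2X_2.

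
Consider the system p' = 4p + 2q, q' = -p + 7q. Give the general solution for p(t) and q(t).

p(t) = -c_1e^(6t) + 2c_2e^(5t), q(t) = -c_1e^(6t) + c_2e^(5t)

Coefficient matrix A = [[4, 2], [-1, 7]].
Characteristic polynomial det(A - λI) = λ^2 - 11λ + 30 = 0.
Eigenvalues λ = 6, 5.
For λ=6: (A-λI) row 1 is [-2, 2], so an eigenvector is (-1, -1).
For λ=5: (A-λI) row 1 is [-1, 2], so an eigenvector is (2, 1).
General solution: c_1e^(6t)(-1,-1) + c_2e^(5t)(2,1).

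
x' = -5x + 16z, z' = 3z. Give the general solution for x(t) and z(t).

Coefficient matrix A = [[-5, 16], [0, 3]].
Characteristic polynomial det(A - λI) = λ^2 + 2λ - 15 = 0.
Eigenvalues λ = 3, -5.
For λ=3: (A-λI) row 1 is [-8, 16], so an eigenvector is (2, 1).
For λ=-5: (A-λI) row 1 is [0, 16], so an eigenvector is (-1, 0).
General solution: K_1e^(3t)(2,1) + K_2e^(-5t)(-1,0).

x(t) = 2K_1e^(3t) - K_2e^(-5t), z(t) = K_1e^(3t)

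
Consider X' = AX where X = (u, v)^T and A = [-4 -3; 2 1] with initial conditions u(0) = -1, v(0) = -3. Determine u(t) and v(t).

u(t) = 11e^(-t) - 12e^(-2t), v(t) = -11e^(-t) + 8e^(-2t)

Coefficient matrix A = [[-4, -3], [2, 1]].
Characteristic polynomial det(A - λI) = λ^2 + 3λ + 2 = 0.
Eigenvalues λ = -1, -2.
For λ=-1: (A-λI) row 1 is [-3, -3], so an eigenvector is (-1, 1).
For λ=-2: (A-λI) row 1 is [-2, -3], so an eigenvector is (-3, 2).
General solution: C_1e^(-t)(-1,1) + C_2e^(-2t)(-3,2).
Applying u(0)=-1, v(0)=-3 gives C_1=-11, C_2=4.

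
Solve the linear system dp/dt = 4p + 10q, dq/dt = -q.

p(t) = 2K_1e^(-t) - K_2e^(4t), q(t) = -K_1e^(-t)

Coefficient matrix A = [[4, 10], [0, -1]].
Characteristic polynomial det(A - λI) = λ^2 - 3λ - 4 = 0.
Eigenvalues λ = -1, 4.
For λ=-1: (A-λI) row 1 is [5, 10], so an eigenvector is (2, -1).
For λ=4: (A-λI) row 1 is [0, 10], so an eigenvector is (-1, 0).
General solution: K_1e^(-t)(2,-1) + K_2e^(4t)(-1,0).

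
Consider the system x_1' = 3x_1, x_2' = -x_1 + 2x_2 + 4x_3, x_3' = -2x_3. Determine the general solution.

Coefficient matrix A = [[3, 0, 0], [-1, 2, 4], [0, 0, -2]].
det(A - λI) = 0 gives eigenvalues λ = 2, -2, 3.
For λ=2: eigenvector (0,1,0).
For λ=-2: eigenvector (0,-1,1).
For λ=3: eigenvector (-1,1,0).
General solution: C_1e^(2t)(0,1,0) + C_2e^(-2t)(0,-1,1) + C_3e^(3t)(-1,1,0).

x_1(t) = -C_3e^(3t), x_2(t) = C_1e^(2t) - C_2e^(-2t) + C_3e^(3t), x_3(t) = C_2e^(-2t)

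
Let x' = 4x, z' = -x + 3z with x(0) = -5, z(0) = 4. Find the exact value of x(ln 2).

A = [[4,0],[-1,3]]; eigenvalues λ = 3, 4.
Eigenvectors: (0,1) for λ=3, (1,-1) for λ=4.
From the initial condition, c_1 = -1, c_2 = -5.
x(ln 2) = (-1)(2^3)(0) + (-5)(2^4)(1) = -80.

-80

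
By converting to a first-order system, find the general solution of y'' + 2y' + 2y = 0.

y(t) = K_1e^(-t)cos(t) + K_2e^(-t)sin(t)

Let x_1 = y, x_2 = y'. Then x_1' = x_2 and x_2' = -2x_1 - 2x_2.
A = [[0,1],[-2,-2]]; det(A-λI) = λ^2 + 2λ + 2.
Eigenvalues λ = -1 ± i.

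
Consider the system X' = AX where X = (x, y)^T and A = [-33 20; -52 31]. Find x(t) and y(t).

x(t) = -2c_1e^(-t)sin(4t) - c_1e^(-t)cos(4t) - c_2e^(-t)sin(4t) + 2c_2e^(-t)cos(4t), y(t) = -3c_1e^(-t)sin(4t) - 2c_1e^(-t)cos(4t) - 2c_2e^(-t)sin(4t) + 3c_2e^(-t)cos(4t)

Coefficient matrix A = [[-33, 20], [-52, 31]].
Characteristic polynomial det(A - λI) = λ^2 + 2λ + 17 = 0.
Eigenvalues λ = -1 ± 4i (complex conjugate pair).
For λ=-1+4i: an eigenvector is (-1,-2) - i(-2,-3) = (-1 + 2i, -2 + 3i).
A real fundamental pair from Re and Im of e^((-1+4i)t)v: X_1 = e^(-t)(cos(4t)·(-1,-2) + sin(4t)·(-2,-3)), X_2 = e^(-t)(sin(4t)·(-1,-2) - cos(4t)·(-2,-3)).
General solution: c_1X_1 + c_2X_2.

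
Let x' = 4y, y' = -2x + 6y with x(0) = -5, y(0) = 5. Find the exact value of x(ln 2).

160

A = [[0,4],[-2,6]]; eigenvalues λ = 2, 4.
Eigenvectors: (-2,-1) for λ=2, (-1,-1) for λ=4.
From the initial condition, c_1 = 10, c_2 = -15.
x(ln 2) = (10)(2^2)(-2) + (-15)(2^4)(-1) = 160.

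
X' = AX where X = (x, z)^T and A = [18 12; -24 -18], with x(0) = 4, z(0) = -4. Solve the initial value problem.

Coefficient matrix A = [[18, 12], [-24, -18]].
Characteristic polynomial det(A - λI) = λ^2 - 36 = 0.
Eigenvalues λ = -6, 6.
For λ=-6: (A-λI) row 1 is [24, 12], so an eigenvector is (-1, 2).
For λ=6: (A-λI) row 1 is [12, 12], so an eigenvector is (-1, 1).
General solution: C_1e^(-6t)(-1,2) + C_2e^(6t)(-1,1).
Applying x(0)=4, z(0)=-4 gives C_1=0, C_2=-4.

x(t) = 4e^(6t), z(t) = -4e^(6t)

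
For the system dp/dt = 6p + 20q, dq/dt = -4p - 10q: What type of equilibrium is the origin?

stable spiral

A = [[6,20],[-4,-10]]; det(A-λI) = λ^2 + 4λ + 20.
λ = -2 ± 4i: negative real part.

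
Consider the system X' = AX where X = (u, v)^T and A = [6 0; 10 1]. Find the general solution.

Coefficient matrix A = [[6, 0], [10, 1]].
Characteristic polynomial det(A - λI) = λ^2 - 7λ + 6 = 0.
Eigenvalues λ = 6, 1.
For λ=6: (A-λI) row 2 is [10, -5], so an eigenvector is (-1, -2).
For λ=1: (A-λI) row 1 is [5, 0], so an eigenvector is (0, -1).
General solution: C_1e^(6t)(-1,-2) + C_2e^(t)(0,-1).

u(t) = -C_1e^(6t), v(t) = -2C_1e^(6t) - C_2e^(t)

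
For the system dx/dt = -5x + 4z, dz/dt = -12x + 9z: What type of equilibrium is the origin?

A = [[-5,4],[-12,9]]; det(A-λI) = λ^2 - 4λ + 3.
λ = 3, 1: both positive.

unstable node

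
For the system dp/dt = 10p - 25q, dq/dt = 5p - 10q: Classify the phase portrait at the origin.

A = [[10,-25],[5,-10]]; det(A-λI) = λ^2 + 25.
λ = 0 ± 5i: zero real part.

center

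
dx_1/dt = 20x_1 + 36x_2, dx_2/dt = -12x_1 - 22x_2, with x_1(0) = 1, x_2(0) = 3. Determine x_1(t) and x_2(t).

Coefficient matrix A = [[20, 36], [-12, -22]].
Characteristic polynomial det(A - λI) = λ^2 + 2λ - 8 = 0.
Eigenvalues λ = 2, -4.
For λ=2: (A-λI) row 1 is [18, 36], so an eigenvector is (-2, 1).
For λ=-4: (A-λI) row 1 is [24, 36], so an eigenvector is (-3, 2).
General solution: K_1e^(2t)(-2,1) + K_2e^(-4t)(-3,2).
Applying x_1(0)=1, x_2(0)=3 gives K_1=-11, K_2=7.

x_1(t) = 22e^(2t) - 21e^(-4t), x_2(t) = -11e^(2t) + 14e^(-4t)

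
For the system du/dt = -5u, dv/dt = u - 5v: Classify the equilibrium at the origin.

A = [[-5,0],[1,-5]]; det(A-λI) = λ^2 + 10λ + 25.
repeated λ = -5 with a single eigenvector.

stable improper node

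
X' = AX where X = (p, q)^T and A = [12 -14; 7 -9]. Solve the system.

Coefficient matrix A = [[12, -14], [7, -9]].
Characteristic polynomial det(A - λI) = λ^2 - 3λ - 10 = 0.
Eigenvalues λ = 5, -2.
For λ=5: (A-λI) row 1 is [7, -14], so an eigenvector is (2, 1).
For λ=-2: (A-λI) row 1 is [14, -14], so an eigenvector is (-1, -1).
General solution: K_1e^(5t)(2,1) + K_2e^(-2t)(-1,-1).

p(t) = 2K_1e^(5t) - K_2e^(-2t), q(t) = K_1e^(5t) - K_2e^(-2t)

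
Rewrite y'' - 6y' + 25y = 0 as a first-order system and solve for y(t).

y(t) = C_1e^(3t)cos(4t) + C_2e^(3t)sin(4t)

Let x_1 = y, x_2 = y'. Then x_1' = x_2 and x_2' = -25x_1 + 6x_2.
A = [[0,1],[-25,6]]; det(A-λI) = λ^2 - 6λ + 25.
Eigenvalues λ = 3 ± 4i.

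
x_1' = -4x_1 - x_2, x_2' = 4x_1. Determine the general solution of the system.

x_1(t) = C_1e^(-2t) + C_2te^(-2t), x_2(t) = -2C_1e^(-2t) - 2C_2te^(-2t) - C_2e^(-2t)

Coefficient matrix A = [[-4, -1], [4, 0]].
Characteristic polynomial det(A - λI) = λ^2 + 4λ + 4 = 0.
Single eigenvalue λ = -2 with algebraic multiplicity 2.
Eigenvector v = (1,-2); generalized eigenvector w with (A-λI)w=v is (0,-1).
General solution: e^(-2t)[C_1·v + C_2·(t·v + w)].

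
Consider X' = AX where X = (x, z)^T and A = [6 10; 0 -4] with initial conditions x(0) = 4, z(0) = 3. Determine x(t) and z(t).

Coefficient matrix A = [[6, 10], [0, -4]].
Characteristic polynomial det(A - λI) = λ^2 - 2λ - 24 = 0.
Eigenvalues λ = -4, 6.
For λ=-4: (A-λI) row 1 is [10, 10], so an eigenvector is (-1, 1).
For λ=6: (A-λI) row 1 is [0, 10], so an eigenvector is (1, 0).
General solution: c_1e^(-4t)(-1,1) + c_2e^(6t)(1,0).
Applying x(0)=4, z(0)=3 gives c_1=3, c_2=7.

x(t) = 7e^(6t) - 3e^(-4t), z(t) = 3e^(-4t)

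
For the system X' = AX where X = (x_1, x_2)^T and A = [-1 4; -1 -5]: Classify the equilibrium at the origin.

A = [[-1,4],[-1,-5]]; det(A-λI) = λ^2 + 6λ + 9.
repeated λ = -3 with a single eigenvector.

stable improper node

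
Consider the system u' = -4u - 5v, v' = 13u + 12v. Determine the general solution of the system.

u(t) = -K_1e^(4t)sin(t) + 2K_1e^(4t)cos(t) + 2K_2e^(4t)sin(t) + K_2e^(4t)cos(t), v(t) = 2K_1e^(4t)sin(t) - 3K_1e^(4t)cos(t) - 3K_2e^(4t)sin(t) - 2K_2e^(4t)cos(t)

Coefficient matrix A = [[-4, -5], [13, 12]].
Characteristic polynomial det(A - λI) = λ^2 - 8λ + 17 = 0.
Eigenvalues λ = 4 ± i (complex conjugate pair).
For λ=4+i: an eigenvector is (2,-3) - i(-1,2) = (2 + i, -3 - 2i).
A real fundamental pair from Re and Im of e^((4+i)t)v: X_1 = e^(4t)(cos(t)·(2,-3) + sin(t)·(-1,2)), X_2 = e^(4t)(sin(t)·(2,-3) - cos(t)·(-1,2)).
General solution: K_1X_1 + K_2X_2.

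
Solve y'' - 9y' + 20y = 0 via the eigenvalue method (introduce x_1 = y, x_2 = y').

y(t) = K_1e^(4t) + K_2e^(5t)

Let x_1 = y, x_2 = y'. Then x_1' = x_2 and x_2' = -20x_1 + 9x_2.
A = [[0,1],[-20,9]]; det(A-λI) = λ^2 - 9λ + 20.
Eigenvalues λ = 4, 5 with eigenvectors (1,4), (1,5).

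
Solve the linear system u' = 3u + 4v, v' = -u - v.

u(t) = -2K_1e^(t) - 2K_2te^(t) + 3K_2e^(t), v(t) = K_1e^(t) + K_2te^(t) - 2K_2e^(t)

Coefficient matrix A = [[3, 4], [-1, -1]].
Characteristic polynomial det(A - λI) = λ^2 - 2λ + 1 = 0.
Single eigenvalue λ = 1 with algebraic multiplicity 2.
Eigenvector v = (-2,1); generalized eigenvector w with (A-λI)w=v is (3,-2).
General solution: e^(t)[K_1·v + K_2·(t·v + w)].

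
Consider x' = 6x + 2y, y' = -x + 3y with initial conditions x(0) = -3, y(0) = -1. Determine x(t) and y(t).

Coefficient matrix A = [[6, 2], [-1, 3]].
Characteristic polynomial det(A - λI) = λ^2 - 9λ + 20 = 0.
Eigenvalues λ = 4, 5.
For λ=4: (A-λI) row 1 is [2, 2], so an eigenvector is (1, -1).
For λ=5: (A-λI) row 1 is [1, 2], so an eigenvector is (2, -1).
General solution: K_1e^(4t)(1,-1) + K_2e^(5t)(2,-1).
Applying x(0)=-3, y(0)=-1 gives K_1=5, K_2=-4.

x(t) = -8e^(5t) + 5e^(4t), y(t) = 4e^(5t) - 5e^(4t)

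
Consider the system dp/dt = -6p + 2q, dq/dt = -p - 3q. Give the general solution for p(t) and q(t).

p(t) = 2K_1e^(-5t) - K_2e^(-4t), q(t) = K_1e^(-5t) - K_2e^(-4t)

Coefficient matrix A = [[-6, 2], [-1, -3]].
Characteristic polynomial det(A - λI) = λ^2 + 9λ + 20 = 0.
Eigenvalues λ = -5, -4.
For λ=-5: (A-λI) row 1 is [-1, 2], so an eigenvector is (2, 1).
For λ=-4: (A-λI) row 1 is [-2, 2], so an eigenvector is (-1, -1).
General solution: K_1e^(-5t)(2,1) + K_2e^(-4t)(-1,-1).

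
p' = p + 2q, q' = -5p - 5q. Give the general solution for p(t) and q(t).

p(t) = -c_1e^(-2t)sin(t) - c_1e^(-2t)cos(t) - c_2e^(-2t)sin(t) + c_2e^(-2t)cos(t), q(t) = 2c_1e^(-2t)sin(t) + c_1e^(-2t)cos(t) + c_2e^(-2t)sin(t) - 2c_2e^(-2t)cos(t)

Coefficient matrix A = [[1, 2], [-5, -5]].
Characteristic polynomial det(A - λI) = λ^2 + 4λ + 5 = 0.
Eigenvalues λ = -2 ± i (complex conjugate pair).
For λ=-2+i: an eigenvector is (-1,1) - i(-1,2) = (-1 + i, 1 - 2i).
A real fundamental pair from Re and Im of e^((-2+i)t)v: X_1 = e^(-2t)(cos(t)·(-1,1) + sin(t)·(-1,2)), X_2 = e^(-2t)(sin(t)·(-1,1) - cos(t)·(-1,2)).
General solution: c_1X_1 + c_2X_2.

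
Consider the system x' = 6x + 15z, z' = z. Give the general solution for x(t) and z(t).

x(t) = -C_1e^(6t) - 3C_2e^(t), z(t) = C_2e^(t)

Coefficient matrix A = [[6, 15], [0, 1]].
Characteristic polynomial det(A - λI) = λ^2 - 7λ + 6 = 0.
Eigenvalues λ = 6, 1.
For λ=6: (A-λI) row 1 is [0, 15], so an eigenvector is (-1, 0).
For λ=1: (A-λI) row 1 is [5, 15], so an eigenvector is (-3, 1).
General solution: C_1e^(6t)(-1,0) + C_2e^(t)(-3,1).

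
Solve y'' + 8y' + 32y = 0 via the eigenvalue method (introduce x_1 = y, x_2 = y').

Let x_1 = y, x_2 = y'. Then x_1' = x_2 and x_2' = -32x_1 - 8x_2.
A = [[0,1],[-32,-8]]; det(A-λI) = λ^2 + 8λ + 32.
Eigenvalues λ = -4 ± 4i.

y(t) = K_1e^(-4t)cos(4t) + K_2e^(-4t)sin(4t)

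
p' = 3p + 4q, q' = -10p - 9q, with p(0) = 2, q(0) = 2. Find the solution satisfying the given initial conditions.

p(t) = 10e^(-3t)sin(2t) + 2e^(-3t)cos(2t), q(t) = -16e^(-3t)sin(2t) + 2e^(-3t)cos(2t)

Coefficient matrix A = [[3, 4], [-10, -9]].
Characteristic polynomial det(A - λI) = λ^2 + 6λ + 13 = 0.
Eigenvalues λ = -3 ± 2i (complex conjugate pair).
For λ=-3+2i: an eigenvector is (-1,2) - i(1,-1) = (-1 - i, 2 + i).
A real fundamental pair from Re and Im of e^((-3+2i)t)v: X_1 = e^(-3t)(cos(2t)·(-1,2) + sin(2t)·(1,-1)), X_2 = e^(-3t)(sin(2t)·(-1,2) - cos(2t)·(1,-1)).
General solution: c_1X_1 + c_2X_2.
Applying p(0)=2, q(0)=2 gives c_1=4, c_2=-6.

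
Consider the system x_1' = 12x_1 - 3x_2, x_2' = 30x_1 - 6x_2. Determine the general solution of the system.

x_1(t) = -C_1e^(3t)sin(3t) + C_2e^(3t)cos(3t), x_2(t) = -3C_1e^(3t)sin(3t) + C_1e^(3t)cos(3t) + C_2e^(3t)sin(3t) + 3C_2e^(3t)cos(3t)

Coefficient matrix A = [[12, -3], [30, -6]].
Characteristic polynomial det(A - λI) = λ^2 - 6λ + 18 = 0.
Eigenvalues λ = 3 ± 3i (complex conjugate pair).
For λ=3+3i: an eigenvector is (0,1) - i(-1,-3) = (0 + i, 1 + 3i).
A real fundamental pair from Re and Im of e^((3+3i)t)v: X_1 = e^(3t)(cos(3t)·(0,1) + sin(3t)·(-1,-3)), X_2 = e^(3t)(sin(3t)·(0,1) - cos(3t)·(-1,-3)).
General solution: C_1X_1 + C_2X_2.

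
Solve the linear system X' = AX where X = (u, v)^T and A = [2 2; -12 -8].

u(t) = K_1e^(-4t) + K_2e^(-2t), v(t) = -3K_1e^(-4t) - 2K_2e^(-2t)

Coefficient matrix A = [[2, 2], [-12, -8]].
Characteristic polynomial det(A - λI) = λ^2 + 6λ + 8 = 0.
Eigenvalues λ = -4, -2.
For λ=-4: (A-λI) row 1 is [6, 2], so an eigenvector is (1, -3).
For λ=-2: (A-λI) row 1 is [4, 2], so an eigenvector is (1, -2).
General solution: K_1e^(-4t)(1,-3) + K_2e^(-2t)(1,-2).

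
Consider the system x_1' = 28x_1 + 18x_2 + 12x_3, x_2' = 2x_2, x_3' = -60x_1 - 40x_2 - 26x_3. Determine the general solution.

Coefficient matrix A = [[28, 18, 12], [0, 2, 0], [-60, -40, -26]].
det(A - λI) = 0 gives eigenvalues λ = 4, -2, 2.
For λ=4: eigenvector (1,0,-2).
For λ=-2: eigenvector (-2,0,5).
For λ=2: eigenvector (-3,1,5).
General solution: c_1e^(4t)(1,0,-2) + c_2e^(-2t)(-2,0,5) + c_3e^(2t)(-3,1,5).

x_1(t) = c_1e^(4t) - 2c_2e^(-2t) - 3c_3e^(2t), x_2(t) = c_3e^(2t), x_3(t) = -2c_1e^(4t) + 5c_2e^(-2t) + 5c_3e^(2t)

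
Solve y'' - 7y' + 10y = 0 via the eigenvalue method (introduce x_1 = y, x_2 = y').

y(t) = c_1e^(5t) + c_2e^(2t)

Let x_1 = y, x_2 = y'. Then x_1' = x_2 and x_2' = -10x_1 + 7x_2.
A = [[0,1],[-10,7]]; det(A-λI) = λ^2 - 7λ + 10.
Eigenvalues λ = 5, 2 with eigenvectors (1,5), (1,2).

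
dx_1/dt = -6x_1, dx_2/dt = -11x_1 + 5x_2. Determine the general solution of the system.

x_1(t) = -K_2e^(-6t), x_2(t) = K_1e^(5t) - K_2e^(-6t)

Coefficient matrix A = [[-6, 0], [-11, 5]].
Characteristic polynomial det(A - λI) = λ^2 + λ - 30 = 0.
Eigenvalues λ = 5, -6.
For λ=5: (A-λI) row 1 is [-11, 0], so an eigenvector is (0, 1).
For λ=-6: (A-λI) row 2 is [-11, 11], so an eigenvector is (-1, -1).
General solution: K_1e^(5t)(0,1) + K_2e^(-6t)(-1,-1).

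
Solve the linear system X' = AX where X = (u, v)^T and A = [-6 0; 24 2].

u(t) = -K_1e^(-6t), v(t) = 3K_1e^(-6t) - K_2e^(2t)

Coefficient matrix A = [[-6, 0], [24, 2]].
Characteristic polynomial det(A - λI) = λ^2 + 4λ - 12 = 0.
Eigenvalues λ = -6, 2.
For λ=-6: (A-λI) row 2 is [24, 8], so an eigenvector is (-1, 3).
For λ=2: (A-λI) row 1 is [-8, 0], so an eigenvector is (0, -1).
General solution: K_1e^(-6t)(-1,3) + K_2e^(2t)(0,-1).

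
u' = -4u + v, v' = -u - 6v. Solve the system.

u(t) = c_1e^(-5t) + c_2te^(-5t) + 3c_2e^(-5t), v(t) = -c_1e^(-5t) - c_2te^(-5t) - 2c_2e^(-5t)

Coefficient matrix A = [[-4, 1], [-1, -6]].
Characteristic polynomial det(A - λI) = λ^2 + 10λ + 25 = 0.
Single eigenvalue λ = -5 with algebraic multiplicity 2.
Eigenvector v = (1,-1); generalized eigenvector w with (A-λI)w=v is (3,-2).
General solution: e^(-5t)[c_1·v + c_2·(t·v + w)].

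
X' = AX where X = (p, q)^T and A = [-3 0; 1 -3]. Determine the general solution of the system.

p(t) = K_2e^(-3t), q(t) = K_1e^(-3t) + K_2te^(-3t) - 2K_2e^(-3t)

Coefficient matrix A = [[-3, 0], [1, -3]].
Characteristic polynomial det(A - λI) = λ^2 + 6λ + 9 = 0.
Single eigenvalue λ = -3 with algebraic multiplicity 2.
Eigenvector v = (0,1); generalized eigenvector w with (A-λI)w=v is (1,-2).
General solution: e^(-3t)[K_1·v + K_2·(t·v + w)].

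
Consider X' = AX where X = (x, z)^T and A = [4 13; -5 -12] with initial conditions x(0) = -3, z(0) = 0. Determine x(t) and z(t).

Coefficient matrix A = [[4, 13], [-5, -12]].
Characteristic polynomial det(A - λI) = λ^2 + 8λ + 17 = 0.
Eigenvalues λ = -4 ± i (complex conjugate pair).
For λ=-4+i: an eigenvector is (2,-1) - i(3,-2) = (2 - 3i, -1 + 2i).
A real fundamental pair from Re and Im of e^((-4+i)t)v: X_1 = e^(-4t)(cos(t)·(2,-1) + sin(t)·(3,-2)), X_2 = e^(-4t)(sin(t)·(2,-1) - cos(t)·(3,-2)).
General solution: c_1X_1 + c_2X_2.
Applying x(0)=-3, z(0)=0 gives c_1=-6, c_2=-3.

x(t) = -24e^(-4t)sin(t) - 3e^(-4t)cos(t), z(t) = 15e^(-4t)sin(t)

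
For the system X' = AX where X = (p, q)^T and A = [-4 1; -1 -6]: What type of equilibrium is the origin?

A = [[-4,1],[-1,-6]]; det(A-λI) = λ^2 + 10λ + 25.
repeated λ = -5 with a single eigenvector.

stable improper node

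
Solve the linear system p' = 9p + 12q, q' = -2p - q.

p(t) = -2K_1e^(3t) + 3K_2e^(5t), q(t) = K_1e^(3t) - K_2e^(5t)

Coefficient matrix A = [[9, 12], [-2, -1]].
Characteristic polynomial det(A - λI) = λ^2 - 8λ + 15 = 0.
Eigenvalues λ = 3, 5.
For λ=3: (A-λI) row 1 is [6, 12], so an eigenvector is (-2, 1).
For λ=5: (A-λI) row 1 is [4, 12], so an eigenvector is (3, -1).
General solution: K_1e^(3t)(-2,1) + K_2e^(5t)(3,-1).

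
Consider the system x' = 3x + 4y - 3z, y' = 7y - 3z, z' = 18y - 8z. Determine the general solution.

Coefficient matrix A = [[3, 4, -3], [0, 7, -3], [0, 18, -8]].
det(A - λI) = 0 gives eigenvalues λ = 3, -2, 1.
For λ=3: eigenvector (1,0,0).
For λ=-2: eigenvector (1,1,3).
For λ=1: eigenvector (-1,-1,-2).
General solution: C_1e^(3t)(1,0,0) + C_2e^(-2t)(1,1,3) + C_3e^(t)(-1,-1,-2).

x(t) = C_1e^(3t) + C_2e^(-2t) - C_3e^(t), y(t) = C_2e^(-2t) - C_3e^(t), z(t) = 3C_2e^(-2t) - 2C_3e^(t)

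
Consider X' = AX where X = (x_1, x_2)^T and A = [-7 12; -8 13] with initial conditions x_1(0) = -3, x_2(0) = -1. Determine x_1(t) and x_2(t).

Coefficient matrix A = [[-7, 12], [-8, 13]].
Characteristic polynomial det(A - λI) = λ^2 - 6λ + 5 = 0.
Eigenvalues λ = 5, 1.
For λ=5: (A-λI) row 1 is [-12, 12], so an eigenvector is (-1, -1).
For λ=1: (A-λI) row 1 is [-8, 12], so an eigenvector is (3, 2).
General solution: c_1e^(5t)(-1,-1) + c_2e^(t)(3,2).
Applying x_1(0)=-3, x_2(0)=-1 gives c_1=-3, c_2=-2.

x_1(t) = 3e^(5t) - 6e^(t), x_2(t) = 3e^(5t) - 4e^(t)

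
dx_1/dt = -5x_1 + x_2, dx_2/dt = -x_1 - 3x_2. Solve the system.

Coefficient matrix A = [[-5, 1], [-1, -3]].
Characteristic polynomial det(A - λI) = λ^2 + 8λ + 16 = 0.
Single eigenvalue λ = -4 with algebraic multiplicity 2.
Eigenvector v = (1,1); generalized eigenvector w with (A-λI)w=v is (-1,0).
General solution: e^(-4t)[c_1·v + c_2·(t·v + w)].

x_1(t) = c_1e^(-4t) + c_2te^(-4t) - c_2e^(-4t), x_2(t) = c_1e^(-4t) + c_2te^(-4t)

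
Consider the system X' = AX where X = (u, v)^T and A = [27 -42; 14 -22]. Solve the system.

u(t) = -3K_1e^(-t) - 2K_2e^(6t), v(t) = -2K_1e^(-t) - K_2e^(6t)

Coefficient matrix A = [[27, -42], [14, -22]].
Characteristic polynomial det(A - λI) = λ^2 - 5λ - 6 = 0.
Eigenvalues λ = -1, 6.
For λ=-1: (A-λI) row 1 is [28, -42], so an eigenvector is (-3, -2).
For λ=6: (A-λI) row 1 is [21, -42], so an eigenvector is (-2, -1).
General solution: K_1e^(-t)(-3,-2) + K_2e^(6t)(-2,-1).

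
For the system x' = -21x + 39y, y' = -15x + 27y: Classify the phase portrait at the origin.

A = [[-21,39],[-15,27]]; det(A-λI) = λ^2 - 6λ + 18.
λ = 3 ± 3i: positive real part.

unstable spiral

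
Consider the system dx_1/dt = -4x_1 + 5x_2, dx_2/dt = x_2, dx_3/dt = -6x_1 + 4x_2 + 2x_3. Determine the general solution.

x_1(t) = c_1e^(t) + c_2e^(-4t), x_2(t) = c_1e^(t), x_3(t) = 2c_1e^(t) + c_2e^(-4t) + c_3e^(2t)

Coefficient matrix A = [[-4, 5, 0], [0, 1, 0], [-6, 4, 2]].
det(A - λI) = 0 gives eigenvalues λ = 1, -4, 2.
For λ=1: eigenvector (1,1,2).
For λ=-4: eigenvector (1,0,1).
For λ=2: eigenvector (0,0,1).
General solution: c_1e^(t)(1,1,2) + c_2e^(-4t)(1,0,1) + c_3e^(2t)(0,0,1).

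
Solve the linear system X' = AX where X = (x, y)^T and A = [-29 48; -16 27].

Coefficient matrix A = [[-29, 48], [-16, 27]].
Characteristic polynomial det(A - λI) = λ^2 + 2λ - 15 = 0.
Eigenvalues λ = 3, -5.
For λ=3: (A-λI) row 1 is [-32, 48], so an eigenvector is (3, 2).
For λ=-5: (A-λI) row 1 is [-24, 48], so an eigenvector is (2, 1).
General solution: C_1e^(3t)(3,2) + C_2e^(-5t)(2,1).

x(t) = 3C_1e^(3t) + 2C_2e^(-5t), y(t) = 2C_1e^(3t) + C_2e^(-5t)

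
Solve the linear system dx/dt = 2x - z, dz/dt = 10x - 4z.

x(t) = -C_1e^(-t)sin(t) + C_2e^(-t)cos(t), z(t) = -3C_1e^(-t)sin(t) + C_1e^(-t)cos(t) + C_2e^(-t)sin(t) + 3C_2e^(-t)cos(t)

Coefficient matrix A = [[2, -1], [10, -4]].
Characteristic polynomial det(A - λI) = λ^2 + 2λ + 2 = 0.
Eigenvalues λ = -1 ± i (complex conjugate pair).
For λ=-1+i: an eigenvector is (0,1) - i(-1,-3) = (0 + i, 1 + 3i).
A real fundamental pair from Re and Im of e^((-1+i)t)v: X_1 = e^(-t)(cos(t)·(0,1) + sin(t)·(-1,-3)), X_2 = e^(-t)(sin(t)·(0,1) - cos(t)·(-1,-3)).
General solution: C_1X_1 + C_2X_2.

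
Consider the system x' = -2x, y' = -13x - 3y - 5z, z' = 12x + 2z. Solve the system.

Coefficient matrix A = [[-2, 0, 0], [-13, -3, -5], [12, 0, 2]].
det(A - λI) = 0 gives eigenvalues λ = -2, -3, 2.
For λ=-2: eigenvector (1,2,-3).
For λ=-3: eigenvector (0,1,0).
For λ=2: eigenvector (0,-1,1).
General solution: c_1e^(-2t)(1,2,-3) + c_2e^(-3t)(0,1,0) + c_3e^(2t)(0,-1,1).

x(t) = c_1e^(-2t), y(t) = 2c_1e^(-2t) + c_2e^(-3t) - c_3e^(2t), z(t) = -3c_1e^(-2t) + c_3e^(2t)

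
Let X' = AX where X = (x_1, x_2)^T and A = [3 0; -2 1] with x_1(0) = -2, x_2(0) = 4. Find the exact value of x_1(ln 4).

A = [[3,0],[-2,1]]; eigenvalues λ = 3, 1.
Eigenvectors: (1,-1) for λ=3, (0,-1) for λ=1.
From the initial condition, c_1 = -2, c_2 = -2.
x_1(ln 4) = (-2)(4^3)(1) + (-2)(4^1)(0) = -128.

-128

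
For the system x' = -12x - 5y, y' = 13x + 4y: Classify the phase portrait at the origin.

stable spiral

A = [[-12,-5],[13,4]]; det(A-λI) = λ^2 + 8λ + 17.
λ = -4 ± i: negative real part.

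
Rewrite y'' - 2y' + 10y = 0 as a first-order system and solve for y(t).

y(t) = C_1e^(t)cos(3t) + C_2e^(t)sin(3t)

Let x_1 = y, x_2 = y'. Then x_1' = x_2 and x_2' = -10x_1 + 2x_2.
A = [[0,1],[-10,2]]; det(A-λI) = λ^2 - 2λ + 10.
Eigenvalues λ = 1 ± 3i.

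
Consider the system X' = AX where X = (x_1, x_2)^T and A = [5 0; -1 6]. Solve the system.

Coefficient matrix A = [[5, 0], [-1, 6]].
Characteristic polynomial det(A - λI) = λ^2 - 11λ + 30 = 0.
Eigenvalues λ = 5, 6.
For λ=5: (A-λI) row 2 is [-1, 1], so an eigenvector is (1, 1).
For λ=6: (A-λI) row 1 is [-1, 0], so an eigenvector is (0, -1).
General solution: C_1e^(5t)(1,1) + C_2e^(6t)(0,-1).

x_1(t) = C_1e^(5t), x_2(t) = C_1e^(5t) - C_2e^(6t)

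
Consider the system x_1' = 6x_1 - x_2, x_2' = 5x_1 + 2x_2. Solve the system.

Coefficient matrix A = [[6, -1], [5, 2]].
Characteristic polynomial det(A - λI) = λ^2 - 8λ + 17 = 0.
Eigenvalues λ = 4 ± i (complex conjugate pair).
For λ=4+i: an eigenvector is (0,1) - i(-1,-2) = (0 + i, 1 + 2i).
A real fundamental pair from Re and Im of e^((4+i)t)v: X_1 = e^(4t)(cos(t)·(0,1) + sin(t)·(-1,-2)), X_2 = e^(4t)(sin(t)·(0,1) - cos(t)·(-1,-2)).
General solution: c_1X_1 + c_2X_2.

x_1(t) = -c_1e^(4t)sin(t) + c_2e^(4t)cos(t), x_2(t) = -2c_1e^(4t)sin(t) + c_1e^(4t)cos(t) + c_2e^(4t)sin(t) + 2c_2e^(4t)cos(t)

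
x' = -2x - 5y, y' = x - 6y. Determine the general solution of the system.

Coefficient matrix A = [[-2, -5], [1, -6]].
Characteristic polynomial det(A - λI) = λ^2 + 8λ + 17 = 0.
Eigenvalues λ = -4 ± i (complex conjugate pair).
For λ=-4+i: an eigenvector is (1,0) - i(2,1) = (1 - 2i, 0 - i).
A real fundamental pair from Re and Im of e^((-4+i)t)v: X_1 = e^(-4t)(cos(t)·(1,0) + sin(t)·(2,1)), X_2 = e^(-4t)(sin(t)·(1,0) - cos(t)·(2,1)).
General solution: c_1X_1 + c_2X_2.

x(t) = 2c_1e^(-4t)sin(t) + c_1e^(-4t)cos(t) + c_2e^(-4t)sin(t) - 2c_2e^(-4t)cos(t), y(t) = c_1e^(-4t)sin(t) - c_2e^(-4t)cos(t)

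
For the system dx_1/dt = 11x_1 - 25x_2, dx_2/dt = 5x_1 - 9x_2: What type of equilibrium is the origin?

A = [[11,-25],[5,-9]]; det(A-λI) = λ^2 - 2λ + 26.
λ = 1 ± 5i: positive real part.

unstable spiral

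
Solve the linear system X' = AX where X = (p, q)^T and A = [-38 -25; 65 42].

p(t) = 2C_1e^(2t)sin(5t) + C_1e^(2t)cos(5t) + C_2e^(2t)sin(5t) - 2C_2e^(2t)cos(5t), q(t) = -3C_1e^(2t)sin(5t) - 2C_1e^(2t)cos(5t) - 2C_2e^(2t)sin(5t) + 3C_2e^(2t)cos(5t)

Coefficient matrix A = [[-38, -25], [65, 42]].
Characteristic polynomial det(A - λI) = λ^2 - 4λ + 29 = 0.
Eigenvalues λ = 2 ± 5i (complex conjugate pair).
For λ=2+5i: an eigenvector is (1,-2) - i(2,-3) = (1 - 2i, -2 + 3i).
A real fundamental pair from Re and Im of e^((2+5i)t)v: X_1 = e^(2t)(cos(5t)·(1,-2) + sin(5t)·(2,-3)), X_2 = e^(2t)(sin(5t)·(1,-2) - cos(5t)·(2,-3)).
General solution: C_1X_1 + C_2X_2.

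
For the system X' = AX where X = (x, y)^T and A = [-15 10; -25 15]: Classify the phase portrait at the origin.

center

A = [[-15,10],[-25,15]]; det(A-λI) = λ^2 + 25.
λ = 0 ± 5i: zero real part.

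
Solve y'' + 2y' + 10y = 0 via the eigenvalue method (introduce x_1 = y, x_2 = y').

Let x_1 = y, x_2 = y'. Then x_1' = x_2 and x_2' = -10x_1 - 2x_2.
A = [[0,1],[-10,-2]]; det(A-λI) = λ^2 + 2λ + 10.
Eigenvalues λ = -1 ± 3i.

y(t) = K_1e^(-t)cos(3t) + K_2e^(-t)sin(3t)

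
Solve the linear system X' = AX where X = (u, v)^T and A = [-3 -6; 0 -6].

Coefficient matrix A = [[-3, -6], [0, -6]].
Characteristic polynomial det(A - λI) = λ^2 + 9λ + 18 = 0.
Eigenvalues λ = -6, -3.
For λ=-6: (A-λI) row 1 is [3, -6], so an eigenvector is (2, 1).
For λ=-3: (A-λI) row 1 is [0, -6], so an eigenvector is (1, 0).
General solution: K_1e^(-6t)(2,1) + K_2e^(-3t)(1,0).

u(t) = 2K_1e^(-6t) + K_2e^(-3t), v(t) = K_1e^(-6t)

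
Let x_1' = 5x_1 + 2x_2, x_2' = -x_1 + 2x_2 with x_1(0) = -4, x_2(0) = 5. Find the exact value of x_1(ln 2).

-16

A = [[5,2],[-1,2]]; eigenvalues λ = 4, 3.
Eigenvectors: (2,-1) for λ=4, (1,-1) for λ=3.
From the initial condition, c_1 = 1, c_2 = -6.
x_1(ln 2) = (1)(2^4)(2) + (-6)(2^3)(1) = -16.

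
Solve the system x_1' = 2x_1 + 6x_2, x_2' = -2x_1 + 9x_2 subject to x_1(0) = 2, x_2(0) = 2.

x_1(t) = 6e^(6t) - 4e^(5t), x_2(t) = 4e^(6t) - 2e^(5t)

Coefficient matrix A = [[2, 6], [-2, 9]].
Characteristic polynomial det(A - λI) = λ^2 - 11λ + 30 = 0.
Eigenvalues λ = 6, 5.
For λ=6: (A-λI) row 1 is [-4, 6], so an eigenvector is (-3, -2).
For λ=5: (A-λI) row 1 is [-3, 6], so an eigenvector is (2, 1).
General solution: C_1e^(6t)(-3,-2) + C_2e^(5t)(2,1).
Applying x_1(0)=2, x_2(0)=2 gives C_1=-2, C_2=-2.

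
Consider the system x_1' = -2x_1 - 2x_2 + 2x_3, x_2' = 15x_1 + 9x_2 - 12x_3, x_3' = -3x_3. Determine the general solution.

x_1(t) = -2K_2e^(3t) - K_3e^(4t), x_2(t) = K_1e^(-3t) + 5K_2e^(3t) + 3K_3e^(4t), x_3(t) = K_1e^(-3t)

Coefficient matrix A = [[-2, -2, 2], [15, 9, -12], [0, 0, -3]].
det(A - λI) = 0 gives eigenvalues λ = -3, 3, 4.
For λ=-3: eigenvector (0,1,1).
For λ=3: eigenvector (-2,5,0).
For λ=4: eigenvector (-1,3,0).
General solution: K_1e^(-3t)(0,1,1) + K_2e^(3t)(-2,5,0) + K_3e^(4t)(-1,3,0).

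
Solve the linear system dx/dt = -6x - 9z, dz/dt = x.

Coefficient matrix A = [[-6, -9], [1, 0]].
Characteristic polynomial det(A - λI) = λ^2 + 6λ + 9 = 0.
Single eigenvalue λ = -3 with algebraic multiplicity 2.
Eigenvector v = (-3,1); generalized eigenvector w with (A-λI)w=v is (-2,1).
General solution: e^(-3t)[K_1·v + K_2·(t·v + w)].

x(t) = -3K_1e^(-3t) - 3K_2te^(-3t) - 2K_2e^(-3t), z(t) = K_1e^(-3t) + K_2te^(-3t) + K_2e^(-3t)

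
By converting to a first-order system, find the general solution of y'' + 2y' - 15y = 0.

Let x_1 = y, x_2 = y'. Then x_1' = x_2 and x_2' = 15x_1 - 2x_2.
A = [[0,1],[15,-2]]; det(A-λI) = λ^2 + 2λ - 15.
Eigenvalues λ = 3, -5 with eigenvectors (1,3), (1,-5).

y(t) = K_1e^(3t) + K_2e^(-5t)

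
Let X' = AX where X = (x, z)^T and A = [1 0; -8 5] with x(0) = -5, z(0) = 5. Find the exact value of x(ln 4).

A = [[1,0],[-8,5]]; eigenvalues λ = 5, 1.
Eigenvectors: (0,-1) for λ=5, (1,2) for λ=1.
From the initial condition, c_1 = -15, c_2 = -5.
x(ln 4) = (-15)(4^5)(0) + (-5)(4^1)(1) = -20.

-20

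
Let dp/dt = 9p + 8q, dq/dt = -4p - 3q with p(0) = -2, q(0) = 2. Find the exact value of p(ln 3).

-6

A = [[9,8],[-4,-3]]; eigenvalues λ = 5, 1.
Eigenvectors: (2,-1) for λ=5, (1,-1) for λ=1.
From the initial condition, c_1 = 0, c_2 = -2.
p(ln 3) = (0)(3^5)(2) + (-2)(3^1)(1) = -6.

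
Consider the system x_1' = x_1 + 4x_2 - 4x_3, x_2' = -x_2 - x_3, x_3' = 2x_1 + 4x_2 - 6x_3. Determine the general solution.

x_1(t) = -K_1e^(-3t) + 2K_2e^(-t), x_2(t) = -K_1e^(-3t) - K_2e^(-t) + K_3e^(-2t), x_3(t) = -2K_1e^(-3t) + K_3e^(-2t)

Coefficient matrix A = [[1, 4, -4], [0, -1, -1], [2, 4, -6]].
det(A - λI) = 0 gives eigenvalues λ = -3, -1, -2.
For λ=-3: eigenvector (-1,-1,-2).
For λ=-1: eigenvector (2,-1,0).
For λ=-2: eigenvector (0,1,1).
General solution: K_1e^(-3t)(-1,-1,-2) + K_2e^(-t)(2,-1,0) + K_3e^(-2t)(0,1,1).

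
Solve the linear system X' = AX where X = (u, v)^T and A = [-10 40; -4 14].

Coefficient matrix A = [[-10, 40], [-4, 14]].
Characteristic polynomial det(A - λI) = λ^2 - 4λ + 20 = 0.
Eigenvalues λ = 2 ± 4i (complex conjugate pair).
For λ=2+4i: an eigenvector is (-1,0) - i(3,1) = (-1 - 3i, 0 - i).
A real fundamental pair from Re and Im of e^((2+4i)t)v: X_1 = e^(2t)(cos(4t)·(-1,0) + sin(4t)·(3,1)), X_2 = e^(2t)(sin(4t)·(-1,0) - cos(4t)·(3,1)).
General solution: K_1X_1 + K_2X_2.

u(t) = 3K_1e^(2t)sin(4t) - K_1e^(2t)cos(4t) - K_2e^(2t)sin(4t) - 3K_2e^(2t)cos(4t), v(t) = K_1e^(2t)sin(4t) - K_2e^(2t)cos(4t)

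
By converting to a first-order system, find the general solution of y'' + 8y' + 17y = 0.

Let x_1 = y, x_2 = y'. Then x_1' = x_2 and x_2' = -17x_1 - 8x_2.
A = [[0,1],[-17,-8]]; det(A-λI) = λ^2 + 8λ + 17.
Eigenvalues λ = -4 ± i.

y(t) = C_1e^(-4t)cos(t) + C_2e^(-4t)sin(t)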